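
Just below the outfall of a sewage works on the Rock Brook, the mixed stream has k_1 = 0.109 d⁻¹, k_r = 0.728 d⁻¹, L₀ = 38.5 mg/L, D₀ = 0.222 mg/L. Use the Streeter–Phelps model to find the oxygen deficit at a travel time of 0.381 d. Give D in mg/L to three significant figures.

k_1 L₀/(k_r−k_1) = 0.109×38.5/(0.728−0.109) = 4.197/0.6190 = 6.779 mg/L.
e^(−k_1 t) = e^(−0.109×0.3810) = 0.9593; e^(−k_r t) = e^(−0.728×0.3810) = 0.7578.
D = 6.779 × (0.9593 − 0.7578) + 0.222 × 0.7578 = 1.366 + 0.1682 = 1.535 mg/L.

D ≈ 1.53 mg/L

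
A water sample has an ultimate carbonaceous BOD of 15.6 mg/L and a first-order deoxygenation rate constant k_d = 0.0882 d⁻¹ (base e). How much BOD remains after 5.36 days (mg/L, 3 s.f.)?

L ≈ 9.72 mg/L

L_t = L₀ e^(−k_d t) = 15.6 × e^(−0.0882×5.36) = 15.6 × 0.6233 = 9.723 mg/L.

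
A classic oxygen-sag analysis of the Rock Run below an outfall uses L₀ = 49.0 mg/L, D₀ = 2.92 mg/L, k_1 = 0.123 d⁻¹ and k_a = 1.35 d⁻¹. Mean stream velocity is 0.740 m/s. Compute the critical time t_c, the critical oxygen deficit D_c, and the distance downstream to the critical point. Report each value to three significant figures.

t_c = [1/(k_a−k_1)] ln[(k_a/k_1)(1 − D₀(k_a−k_1)/(k_1 L₀))]
= [1/(1.35−0.123)] ln[(1.35/0.123)(1 − 2.92×1.227/(0.123×49.0))]
= (1/1.227) ln[10.98 × 0.4055] = 0.8150 × ln(4.451) = 0.8150 × 1.493 = 1.217 d.
L(t_c) = L₀ e^(−k_1 t_c) = 49.0 × 0.8610 = 42.19 mg/L, and at the critical point k_a D_c = k_1 L, so D_c = (0.123/1.35) × 42.19 = 3.844 mg/L.
x_c = v t_c = 0.740 m/s × 1.217 d × 86400 s/d = 77800 m ≈ 77.8 km.

t_c ≈ 1.22 d; D_c ≈ 3.84 mg/L; x_c ≈ 77.8 km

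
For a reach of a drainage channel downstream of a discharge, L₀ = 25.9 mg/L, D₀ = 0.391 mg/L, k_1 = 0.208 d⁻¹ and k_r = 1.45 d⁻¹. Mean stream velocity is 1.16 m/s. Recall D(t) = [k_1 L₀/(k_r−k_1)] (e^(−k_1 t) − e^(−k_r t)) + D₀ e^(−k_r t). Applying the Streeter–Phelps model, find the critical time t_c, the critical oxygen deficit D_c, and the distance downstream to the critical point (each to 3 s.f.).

With k_r/k_1 = 6.971 and 1 − D₀(k_r−k_1)/(k_1 L₀) = 0.9099,
t_c = ln(6.971 × 0.9099) / (1.45 − 0.208) = ln(6.343) / 1.242 = 1.847/1.242 = 1.487 d.
L(t_c) = L₀ e^(−k_1 t_c) = 25.9 × 0.7339 = 19.01 mg/L, and at the critical point k_r D_c = k_1 L, so D_c = (0.208/1.45) × 19.01 = 2.727 mg/L.
x_c = v t_c = 1.16 m/s × 1.487 d × 86400 s/d = 149100 m ≈ 149 km.

t_c ≈ 1.49 d; D_c ≈ 2.73 mg/L; x_c ≈ 149 km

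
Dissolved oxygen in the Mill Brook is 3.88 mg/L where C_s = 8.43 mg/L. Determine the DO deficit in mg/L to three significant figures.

D = C_s − C = 8.43 − 3.88 = 4.55 mg/L.

D ≈ 4.55 mg/L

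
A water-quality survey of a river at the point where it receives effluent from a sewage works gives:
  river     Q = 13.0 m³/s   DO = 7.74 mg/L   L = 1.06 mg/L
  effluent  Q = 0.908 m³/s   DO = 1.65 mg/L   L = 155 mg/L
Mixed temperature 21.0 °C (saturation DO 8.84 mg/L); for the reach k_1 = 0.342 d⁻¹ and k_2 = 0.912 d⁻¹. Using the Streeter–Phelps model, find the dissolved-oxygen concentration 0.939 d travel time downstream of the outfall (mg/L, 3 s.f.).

Mixed DO = (13.0×7.74 + 0.908×1.65)/(13.0+0.908) = 102.1/13.91 = 7.342 mg/L.
Mixed L₀ = (13.0×1.06 + 0.908×155)/(13.91) = 154.5/13.91 = 11.11 mg/L.
Initial deficit D₀ = C_s − DO₀ = 8.84 − 7.342 = 1.498 mg/L.
D(0.939) = [0.342×11.11/(0.912−0.342)](e^(−0.342×0.939) − e^(−0.912×0.939)) + 1.498 e^(−0.912×0.939)
= 6.666 × (0.7253 − 0.4247) + 1.498 × 0.4247 = 2.640 mg/L.
DO = 8.84 − 2.640 = 6.200 mg/L.

DO ≈ 6.20 mg/L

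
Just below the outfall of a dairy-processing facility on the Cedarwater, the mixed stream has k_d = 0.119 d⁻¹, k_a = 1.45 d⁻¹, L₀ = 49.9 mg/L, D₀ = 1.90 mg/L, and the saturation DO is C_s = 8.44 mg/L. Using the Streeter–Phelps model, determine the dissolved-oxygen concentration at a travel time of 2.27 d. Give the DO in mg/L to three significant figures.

k_d L₀/(k_a−k_d) = 0.119×49.9/(1.45−0.119) = 5.938/1.331 = 4.461 mg/L.
e^(−k_d t) = e^(−0.119×2.270) = 0.7633; e^(−k_a t) = e^(−1.45×2.270) = 0.03720.
D = 4.461 × (0.7633 − 0.03720) + 1.90 × 0.03720 = 3.239 + 0.07068 = 3.310 mg/L.
DO = C_s − D = 8.44 − 3.310 = 5.130 mg/L.

DO ≈ 5.13 mg/L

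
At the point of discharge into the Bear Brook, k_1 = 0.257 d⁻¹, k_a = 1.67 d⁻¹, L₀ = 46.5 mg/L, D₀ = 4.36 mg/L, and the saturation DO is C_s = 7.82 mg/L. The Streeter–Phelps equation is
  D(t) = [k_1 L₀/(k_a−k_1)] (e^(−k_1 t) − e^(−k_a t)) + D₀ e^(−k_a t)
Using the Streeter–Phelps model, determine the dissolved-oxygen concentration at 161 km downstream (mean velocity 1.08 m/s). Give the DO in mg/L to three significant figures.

DO ≈ 2.62 mg/L

Travel time t = x/v = 161 km / (1.08 m/s) = 161000 m / 1.08 m/s = 149100 s = 1.725 d.
k_1 L₀/(k_a−k_1) = 0.257×46.5/(1.67−0.257) = 11.95/1.413 = 8.458 mg/L.
e^(−k_1 t) = e^(−0.257×1.725) = 0.6418; e^(−k_a t) = e^(−1.67×1.725) = 0.05606.
D = 8.458 × (0.6418 − 0.05606) + 4.36 × 0.05606 = 4.954 + 0.2444 = 5.199 mg/L.
DO = C_s − D = 7.82 − 5.199 = 2.621 mg/L.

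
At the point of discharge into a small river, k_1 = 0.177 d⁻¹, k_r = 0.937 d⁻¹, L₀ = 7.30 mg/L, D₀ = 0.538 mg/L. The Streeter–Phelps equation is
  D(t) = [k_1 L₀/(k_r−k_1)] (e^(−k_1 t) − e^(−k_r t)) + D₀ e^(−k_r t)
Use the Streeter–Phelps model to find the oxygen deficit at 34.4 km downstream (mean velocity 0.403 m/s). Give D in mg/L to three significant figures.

D ≈ 0.967 mg/L

Travel time t = x/v = 34.4 km / (0.403 m/s) = 34400 m / 0.403 m/s = 85360 s = 0.9880 d.
k_1 L₀/(k_r−k_1) = 0.177×7.30/(0.937−0.177) = 1.292/0.7600 = 1.700 mg/L.
e^(−k_1 t) = e^(−0.177×0.9880) = 0.8396; e^(−k_r t) = e^(−0.937×0.9880) = 0.3962.
D = 1.700 × (0.8396 − 0.3962) + 0.538 × 0.3962 = 0.7537 + 0.2132 = 0.9669 mg/L.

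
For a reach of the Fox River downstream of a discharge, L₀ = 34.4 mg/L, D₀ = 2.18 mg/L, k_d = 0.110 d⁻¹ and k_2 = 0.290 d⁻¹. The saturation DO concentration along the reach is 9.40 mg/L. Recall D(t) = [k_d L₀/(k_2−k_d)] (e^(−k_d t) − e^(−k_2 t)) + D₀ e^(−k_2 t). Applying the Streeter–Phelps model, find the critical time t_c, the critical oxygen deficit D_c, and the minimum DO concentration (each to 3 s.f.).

t_c ≈ 4.78 d; D_c ≈ 7.71 mg/L; min DO ≈ 1.69 mg/L

With k_2/k_d = 2.636 and 1 − D₀(k_2−k_d)/(k_d L₀) = 0.8963,
t_c = ln(2.636 × 0.8963) / (0.290 − 0.110) = ln(2.363) / 0.1800 = 0.8599/0.1800 = 4.777 d.
L(t_c) = L₀ e^(−k_d t_c) = 34.4 × 0.5913 = 20.34 mg/L, and at the critical point k_2 D_c = k_d L, so D_c = (0.110/0.290) × 20.34 = 7.715 mg/L.
Minimum DO = C_s − D_c = 9.40 − 7.715 = 1.685 mg/L.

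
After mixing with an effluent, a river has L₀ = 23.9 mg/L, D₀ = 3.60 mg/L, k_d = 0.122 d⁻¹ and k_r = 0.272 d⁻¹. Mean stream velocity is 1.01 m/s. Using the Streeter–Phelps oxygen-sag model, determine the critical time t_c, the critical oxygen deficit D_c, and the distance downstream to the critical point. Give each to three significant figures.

t_c = [1/(k_r−k_d)] ln[(k_r/k_d)(1 − D₀(k_r−k_d)/(k_d L₀))]
= [1/(0.272−0.122)] ln[(0.272/0.122)(1 − 3.60×0.1500/(0.122×23.9))]
= (1/0.1500) ln[2.230 × 0.8148] = 6.667 × ln(1.817) = 6.667 × 0.5970 = 3.980 d.
L(t_c) = L₀ e^(−k_d t_c) = 23.9 × 0.6154 = 14.71 mg/L, and at the critical point k_r D_c = k_d L, so D_c = (0.122/0.272) × 14.71 = 6.597 mg/L.
x_c = v t_c = 1.01 m/s × 3.980 d × 86400 s/d = 347300 m ≈ 347 km.

t_c ≈ 3.98 d; D_c ≈ 6.60 mg/L; x_c ≈ 347 km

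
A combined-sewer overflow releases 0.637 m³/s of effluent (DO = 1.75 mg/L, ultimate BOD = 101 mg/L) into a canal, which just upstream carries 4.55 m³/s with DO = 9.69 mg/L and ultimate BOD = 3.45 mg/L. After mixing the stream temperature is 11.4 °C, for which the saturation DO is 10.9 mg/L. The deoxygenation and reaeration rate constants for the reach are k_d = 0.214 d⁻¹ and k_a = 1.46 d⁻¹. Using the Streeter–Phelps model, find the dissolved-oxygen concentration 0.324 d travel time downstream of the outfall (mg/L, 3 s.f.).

DO ≈ 8.72 mg/L

Mixed DO = (4.55×9.69 + 0.637×1.75)/(4.55+0.637) = 45.20/5.187 = 8.715 mg/L.
Mixed L₀ = (4.55×3.45 + 0.637×101)/(5.187) = 80.03/5.187 = 15.43 mg/L.
Initial deficit D₀ = C_s − DO₀ = 10.9 − 8.715 = 2.185 mg/L.
D(0.324) = [0.214×15.43/(1.46−0.214)](e^(−0.214×0.324) − e^(−1.46×0.324)) + 2.185 e^(−1.46×0.324)
= 2.650 × (0.9330 − 0.6231) + 2.185 × 0.6231 = 2.183 mg/L.
DO = 10.9 − 2.183 = 8.717 mg/L.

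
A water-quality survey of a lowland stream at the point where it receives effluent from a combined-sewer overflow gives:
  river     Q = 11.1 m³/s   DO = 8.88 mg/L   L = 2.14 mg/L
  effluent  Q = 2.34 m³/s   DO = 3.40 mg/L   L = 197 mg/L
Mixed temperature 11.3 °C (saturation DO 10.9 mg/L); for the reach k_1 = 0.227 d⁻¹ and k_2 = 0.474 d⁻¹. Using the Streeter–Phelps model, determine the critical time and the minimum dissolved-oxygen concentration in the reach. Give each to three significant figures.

t_c ≈ 2.60 d; minimum DO ≈ 1.33 mg/L

Mixed DO = (11.1×8.88 + 2.34×3.40)/(11.1+2.34) = 106.5/13.44 = 7.926 mg/L.
Mixed L₀ = (11.1×2.14 + 2.34×197)/(13.44) = 484.7/13.44 = 36.07 mg/L.
Initial deficit D₀ = C_s − DO₀ = 10.9 − 7.926 = 2.974 mg/L.
t_c = (1/0.2470) ln[(0.474/0.227)(1 − 2.974×0.2470/(0.227×36.07))] = 4.049 × ln(1.901) = 2.600 d.
D_c = (0.227/0.474) × 36.07 × e^(−0.227×2.600) = 0.4789 × 36.07 × 0.5542 = 9.572 mg/L.
Minimum DO = 10.9 − 9.572 = 1.328 mg/L.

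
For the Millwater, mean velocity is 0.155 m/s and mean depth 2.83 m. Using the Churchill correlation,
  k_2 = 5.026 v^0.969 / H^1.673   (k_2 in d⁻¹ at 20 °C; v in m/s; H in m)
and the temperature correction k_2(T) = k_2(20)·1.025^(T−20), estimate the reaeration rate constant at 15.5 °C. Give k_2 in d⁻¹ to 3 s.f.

k_2 ≈ 0.130 d⁻¹

k_2(20) = 5.026 × 0.155^0.969 / 2.83^1.673 = 5.026 × 0.1642 / 5.700 = 0.1448 d⁻¹.
k_2(15.5) = 0.1448 × 1.025^(15.5−20) = 0.1448 × 0.8948 = 0.1296 d⁻¹.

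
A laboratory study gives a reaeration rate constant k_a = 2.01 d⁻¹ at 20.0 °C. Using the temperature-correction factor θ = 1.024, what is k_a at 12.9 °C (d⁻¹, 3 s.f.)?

k_a(T₂) = k_a(T₁) · θ^(T₂−T₁) = 2.01 × 1.024^(12.9−20.0)
= 2.01 × 1.024^-7.10 = 2.01 × 0.8450 = 1.699 d⁻¹.

k_a ≈ 1.70 d⁻¹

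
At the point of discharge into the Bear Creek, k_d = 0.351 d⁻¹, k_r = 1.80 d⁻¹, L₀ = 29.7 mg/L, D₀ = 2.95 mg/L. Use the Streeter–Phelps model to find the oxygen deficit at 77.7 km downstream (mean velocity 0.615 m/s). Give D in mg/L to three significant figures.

Travel time t = x/v = 77.7 km / (0.615 m/s) = 77700 m / 0.615 m/s = 126300 s = 1.462 d.
k_d L₀/(k_r−k_d) = 0.351×29.7/(1.80−0.351) = 10.42/1.449 = 7.194 mg/L.
e^(−k_d t) = e^(−0.351×1.462) = 0.5985; e^(−k_r t) = e^(−1.80×1.462) = 0.07193.
D = 7.194 × (0.5985 − 0.07193) + 2.95 × 0.07193 = 3.789 + 0.2122 = 4.001 mg/L.

D ≈ 4.00 mg/L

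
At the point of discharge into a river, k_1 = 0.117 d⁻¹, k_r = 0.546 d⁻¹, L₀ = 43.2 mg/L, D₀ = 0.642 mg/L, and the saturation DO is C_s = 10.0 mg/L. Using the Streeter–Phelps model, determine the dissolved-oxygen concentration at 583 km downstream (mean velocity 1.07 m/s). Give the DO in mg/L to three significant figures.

DO ≈ 4.72 mg/L

Travel time t = x/v = 583 km / (1.07 m/s) = 583000 m / 1.07 m/s = 544900 s = 6.306 d.
k_1 L₀/(k_r−k_1) = 0.117×43.2/(0.546−0.117) = 5.054/0.4290 = 11.78 mg/L.
e^(−k_1 t) = e^(−0.117×6.306) = 0.4781; e^(−k_r t) = e^(−0.546×6.306) = 0.03196.
D = 11.78 × (0.4781 − 0.03196) + 0.642 × 0.03196 = 5.257 + 0.02052 = 5.277 mg/L.
DO = C_s − D = 10.0 − 5.277 = 4.723 mg/L.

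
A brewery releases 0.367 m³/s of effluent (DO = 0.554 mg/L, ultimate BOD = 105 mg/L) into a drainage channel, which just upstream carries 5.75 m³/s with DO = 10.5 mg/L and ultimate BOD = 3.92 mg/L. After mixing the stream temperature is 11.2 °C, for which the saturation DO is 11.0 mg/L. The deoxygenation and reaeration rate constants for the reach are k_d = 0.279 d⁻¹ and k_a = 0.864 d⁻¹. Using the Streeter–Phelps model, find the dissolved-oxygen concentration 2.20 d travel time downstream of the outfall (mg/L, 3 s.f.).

Mixed DO = (5.75×10.5 + 0.367×0.554)/(5.75+0.367) = 60.58/6.117 = 9.903 mg/L.
Mixed L₀ = (5.75×3.92 + 0.367×105)/(6.117) = 61.07/6.117 = 9.984 mg/L.
Initial deficit D₀ = C_s − DO₀ = 11.0 − 9.903 = 1.097 mg/L.
D(2.20) = [0.279×9.984/(0.864−0.279)](e^(−0.279×2.20) − e^(−0.864×2.20)) + 1.097 e^(−0.864×2.20)
= 4.762 × (0.5413 − 0.1494) + 1.097 × 0.1494 = 2.030 mg/L.
DO = 11.0 − 2.030 = 8.970 mg/L.

DO ≈ 8.97 mg/L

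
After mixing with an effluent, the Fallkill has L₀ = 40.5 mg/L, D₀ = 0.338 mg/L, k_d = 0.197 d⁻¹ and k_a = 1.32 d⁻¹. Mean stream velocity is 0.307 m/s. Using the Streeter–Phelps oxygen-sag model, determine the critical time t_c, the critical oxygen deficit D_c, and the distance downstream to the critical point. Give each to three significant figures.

t_c ≈ 1.65 d; D_c ≈ 4.37 mg/L; x_c ≈ 43.8 km

t_c = [1/(k_a−k_d)] ln[(k_a/k_d)(1 − D₀(k_a−k_d)/(k_d L₀))]
= [1/(1.32−0.197)] ln[(1.32/0.197)(1 − 0.338×1.123/(0.197×40.5))]
= (1/1.123) ln[6.701 × 0.9524] = 0.8905 × ln(6.382) = 0.8905 × 1.853 = 1.650 d.
D_c = (k_d/k_a) L₀ e^(−k_d t_c) = (0.197/1.32) × 40.5 × e^(−0.197×1.650) = 0.1492 × 40.5 × 0.7224 = 4.367 mg/L.
x_c = v t_c = 0.307 m/s × 1.650 d × 86400 s/d = 43780 m ≈ 43.8 km.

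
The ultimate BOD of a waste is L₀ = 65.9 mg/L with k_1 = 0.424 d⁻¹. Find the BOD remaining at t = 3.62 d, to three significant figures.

L_t = L₀ e^(−k_1 t) = 65.9 × e^(−0.424×3.62) = 65.9 × 0.2155 = 14.20 mg/L.

L ≈ 14.2 mg/L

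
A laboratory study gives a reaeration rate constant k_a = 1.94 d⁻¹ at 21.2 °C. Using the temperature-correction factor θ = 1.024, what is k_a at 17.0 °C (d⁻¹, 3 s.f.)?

k_a(T₂) = k_a(T₁) · θ^(T₂−T₁) = 1.94 × 1.024^(17.0−21.2)
= 1.94 × 1.024^-4.20 = 1.94 × 0.9052 = 1.756 d⁻¹.

k_a ≈ 1.76 d⁻¹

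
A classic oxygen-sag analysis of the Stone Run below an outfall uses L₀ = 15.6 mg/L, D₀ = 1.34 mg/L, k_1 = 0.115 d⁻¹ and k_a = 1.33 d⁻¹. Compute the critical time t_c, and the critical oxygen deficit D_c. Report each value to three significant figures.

With k_a/k_1 = 11.57 and 1 − D₀(k_a−k_1)/(k_1 L₀) = 0.09247,
t_c = ln(11.57 × 0.09247) / (1.33 − 0.115) = ln(1.069) / 1.215 = 0.06718/1.215 = 0.05530 d.
L(t_c) = L₀ e^(−k_1 t_c) = 15.6 × 0.9937 = 15.50 mg/L, and at the critical point k_a D_c = k_1 L, so D_c = (0.115/1.33) × 15.50 = 1.340 mg/L.

t_c ≈ 0.0553 d; D_c ≈ 1.34 mg/L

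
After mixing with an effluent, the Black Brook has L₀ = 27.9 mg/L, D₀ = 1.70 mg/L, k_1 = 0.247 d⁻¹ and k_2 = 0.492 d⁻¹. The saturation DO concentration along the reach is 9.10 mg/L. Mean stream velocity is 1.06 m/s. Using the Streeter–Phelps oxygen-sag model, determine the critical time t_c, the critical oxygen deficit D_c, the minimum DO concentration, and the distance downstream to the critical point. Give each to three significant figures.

t_c ≈ 2.56 d; D_c ≈ 7.45 mg/L; min DO ≈ 1.65 mg/L; x_c ≈ 234 km

t_c = [1/(k_2−k_1)] ln[(k_2/k_1)(1 − D₀(k_2−k_1)/(k_1 L₀))]
= [1/(0.492−0.247)] ln[(0.492/0.247)(1 − 1.70×0.2450/(0.247×27.9))]
= (1/0.2450) ln[1.992 × 0.9396] = 4.082 × ln(1.872) = 4.082 × 0.6267 = 2.558 d.
D_c = (k_1/k_2) L₀ e^(−k_1 t_c) = (0.247/0.492) × 27.9 × e^(−0.247×2.558) = 0.5020 × 27.9 × 0.5316 = 7.446 mg/L.
Minimum DO = C_s − D_c = 9.10 − 7.446 = 1.654 mg/L.
x_c = v t_c = 1.06 m/s × 2.558 d × 86400 s/d = 234300 m ≈ 234 km.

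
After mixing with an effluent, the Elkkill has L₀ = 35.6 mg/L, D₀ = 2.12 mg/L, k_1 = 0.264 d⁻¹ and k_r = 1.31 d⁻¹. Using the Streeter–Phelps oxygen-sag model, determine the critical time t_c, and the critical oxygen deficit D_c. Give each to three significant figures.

t_c ≈ 1.27 d; D_c ≈ 5.13 mg/L

t_c = [1/(k_r−k_1)] ln[(k_r/k_1)(1 − D₀(k_r−k_1)/(k_1 L₀))]
= [1/(1.31−0.264)] ln[(1.31/0.264)(1 − 2.12×1.046/(0.264×35.6))]
= (1/1.046) ln[4.962 × 0.7641] = 0.9560 × ln(3.791) = 0.9560 × 1.333 = 1.274 d.
L(t_c) = L₀ e^(−k_1 t_c) = 35.6 × 0.7144 = 25.43 mg/L, and at the critical point k_r D_c = k_1 L, so D_c = (0.264/1.31) × 25.43 = 5.125 mg/L.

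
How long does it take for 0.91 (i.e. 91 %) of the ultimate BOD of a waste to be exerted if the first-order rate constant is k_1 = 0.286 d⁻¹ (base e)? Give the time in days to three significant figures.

y/L₀ = 1 − e^(−k_1 t) = 0.91 ⇒ e^(−k_1 t) = 0.0900
t = −ln(0.0900) / 0.286 = 2.408 / 0.286 = 8.419 d.

t ≈ 8.42 d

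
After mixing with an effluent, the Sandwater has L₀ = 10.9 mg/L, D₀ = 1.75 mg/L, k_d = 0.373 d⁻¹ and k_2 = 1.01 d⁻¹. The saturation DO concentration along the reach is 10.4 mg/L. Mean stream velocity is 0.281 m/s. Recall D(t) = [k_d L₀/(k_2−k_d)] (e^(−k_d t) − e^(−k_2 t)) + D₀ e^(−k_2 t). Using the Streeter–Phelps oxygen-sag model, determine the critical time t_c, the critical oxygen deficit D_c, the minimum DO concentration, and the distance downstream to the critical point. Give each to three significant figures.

t_c = [1/(k_2−k_d)] ln[(k_2/k_d)(1 − D₀(k_2−k_d)/(k_d L₀))]
= [1/(1.01−0.373)] ln[(1.01/0.373)(1 − 1.75×0.6370/(0.373×10.9))]
= (1/0.6370) ln[2.708 × 0.7258] = 1.570 × ln(1.965) = 1.570 × 0.6757 = 1.061 d.
D_c = (k_d/k_2) L₀ e^(−k_d t_c) = (0.373/1.01) × 10.9 × e^(−0.373×1.061) = 0.3693 × 10.9 × 0.6732 = 2.710 mg/L.
Minimum DO = C_s − D_c = 10.4 − 2.710 = 7.690 mg/L.
x_c = v t_c = 0.281 m/s × 1.061 d × 86400 s/d = 25750 m ≈ 25.8 km.

t_c ≈ 1.06 d; D_c ≈ 2.71 mg/L; min DO ≈ 7.69 mg/L; x_c ≈ 25.8 km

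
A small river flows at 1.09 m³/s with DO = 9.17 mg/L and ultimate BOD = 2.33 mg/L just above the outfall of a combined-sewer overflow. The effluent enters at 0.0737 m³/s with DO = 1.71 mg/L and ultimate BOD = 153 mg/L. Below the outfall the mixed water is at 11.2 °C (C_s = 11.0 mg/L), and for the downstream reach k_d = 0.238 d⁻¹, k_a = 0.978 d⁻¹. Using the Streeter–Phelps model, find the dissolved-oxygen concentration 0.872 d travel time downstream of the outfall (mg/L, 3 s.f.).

Mixed DO = (1.09×9.17 + 0.0737×1.71)/(1.09+0.0737) = 10.12/1.164 = 8.698 mg/L.
Mixed L₀ = (1.09×2.33 + 0.0737×153)/(1.164) = 13.82/1.164 = 11.87 mg/L.
Initial deficit D₀ = C_s − DO₀ = 11.0 − 8.698 = 2.302 mg/L.
D(0.872) = [0.238×11.87/(0.978−0.238)](e^(−0.238×0.872) − e^(−0.978×0.872)) + 2.302 e^(−0.978×0.872)
= 3.818 × (0.8126 − 0.4262) + 2.302 × 0.4262 = 2.457 mg/L.
DO = 11.0 − 2.457 = 8.543 mg/L.

DO ≈ 8.54 mg/L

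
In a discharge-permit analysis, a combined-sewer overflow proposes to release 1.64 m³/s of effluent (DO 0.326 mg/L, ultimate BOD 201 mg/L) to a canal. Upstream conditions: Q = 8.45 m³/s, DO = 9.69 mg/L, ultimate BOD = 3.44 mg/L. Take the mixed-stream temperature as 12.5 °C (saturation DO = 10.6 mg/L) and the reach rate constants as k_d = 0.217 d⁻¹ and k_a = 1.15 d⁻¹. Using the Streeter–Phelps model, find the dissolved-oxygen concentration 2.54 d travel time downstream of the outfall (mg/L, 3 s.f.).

DO ≈ 6.15 mg/L

Mixed DO = (8.45×9.69 + 1.64×0.326)/(8.45+1.64) = 82.42/10.09 = 8.168 mg/L.
Mixed L₀ = (8.45×3.44 + 1.64×201)/(10.09) = 358.7/10.09 = 35.55 mg/L.
Initial deficit D₀ = C_s − DO₀ = 10.6 − 8.168 = 2.432 mg/L.
D(2.54) = [0.217×35.55/(1.15−0.217)](e^(−0.217×2.54) − e^(−1.15×2.54)) + 2.432 e^(−1.15×2.54)
= 8.269 × (0.5763 − 0.05388) + 2.432 × 0.05388 = 4.450 mg/L.
DO = 10.6 − 4.450 = 6.150 mg/L.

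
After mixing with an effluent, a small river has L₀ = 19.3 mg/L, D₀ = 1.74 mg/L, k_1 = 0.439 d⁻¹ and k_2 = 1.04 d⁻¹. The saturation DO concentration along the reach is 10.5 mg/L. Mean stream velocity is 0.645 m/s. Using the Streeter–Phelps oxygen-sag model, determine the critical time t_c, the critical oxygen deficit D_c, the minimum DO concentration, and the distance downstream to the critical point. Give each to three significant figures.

t_c ≈ 1.22 d; D_c ≈ 4.78 mg/L; min DO ≈ 5.72 mg/L; x_c ≈ 67.8 km

With k_2/k_1 = 2.369 and 1 − D₀(k_2−k_1)/(k_1 L₀) = 0.8766,
t_c = ln(2.369 × 0.8766) / (1.04 − 0.439) = ln(2.077) / 0.6010 = 0.7307/0.6010 = 1.216 d.
D_c = (k_1/k_2) L₀ e^(−k_1 t_c) = (0.439/1.04) × 19.3 × e^(−0.439×1.216) = 0.4221 × 19.3 × 0.5864 = 4.777 mg/L.
Minimum DO = C_s − D_c = 10.5 − 4.777 = 5.723 mg/L.
x_c = v t_c = 0.645 m/s × 1.216 d × 86400 s/d = 67760 m ≈ 67.8 km.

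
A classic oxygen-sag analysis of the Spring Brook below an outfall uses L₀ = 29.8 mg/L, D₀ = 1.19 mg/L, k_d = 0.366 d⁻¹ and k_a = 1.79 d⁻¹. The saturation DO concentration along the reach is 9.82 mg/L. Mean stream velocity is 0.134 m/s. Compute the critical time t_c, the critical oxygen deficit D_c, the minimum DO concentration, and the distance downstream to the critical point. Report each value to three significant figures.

At the critical point dD/dt = 0, so k_d L₀ e^(−k_d t) = k_a D. Substituting D(t) from the Streeter–Phelps equation and solving for t gives
t_c = ln[(k_a/k_d)(1 − D₀(k_a−k_d)/(k_d L₀))] / (k_a−k_d).
Here k_a−k_d = 1.424 d⁻¹ and 1 − D₀(k_a−k_d)/(k_d L₀) = 1 − 1.19×1.424/(0.366×29.8) = 0.8446, so
t_c = ln(4.891 × 0.8446) / 1.424 = 1.418 / 1.424 = 0.9961 d.
L(t_c) = L₀ e^(−k_d t_c) = 29.8 × 0.6945 = 20.70 mg/L, and at the critical point k_a D_c = k_d L, so D_c = (0.366/1.79) × 20.70 = 4.232 mg/L.
Minimum DO = C_s − D_c = 9.82 − 4.232 = 5.588 mg/L.
x_c = v t_c = 0.134 m/s × 0.9961 d × 86400 s/d = 11530 m ≈ 11.5 km.

t_c ≈ 0.996 d; D_c ≈ 4.23 mg/L; min DO ≈ 5.59 mg/L; x_c ≈ 11.5 km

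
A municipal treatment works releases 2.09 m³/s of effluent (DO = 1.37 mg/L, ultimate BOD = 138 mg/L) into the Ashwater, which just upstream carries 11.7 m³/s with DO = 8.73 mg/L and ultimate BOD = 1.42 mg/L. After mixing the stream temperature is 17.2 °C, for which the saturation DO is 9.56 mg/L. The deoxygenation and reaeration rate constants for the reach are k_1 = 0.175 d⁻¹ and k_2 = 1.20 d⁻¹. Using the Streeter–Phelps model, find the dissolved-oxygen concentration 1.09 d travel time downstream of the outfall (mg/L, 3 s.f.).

DO ≈ 6.93 mg/L

Mixed DO = (11.7×8.73 + 2.09×1.37)/(11.7+2.09) = 105.0/13.79 = 7.615 mg/L.
Mixed L₀ = (11.7×1.42 + 2.09×138)/(13.79) = 305.0/13.79 = 22.12 mg/L.
Initial deficit D₀ = C_s − DO₀ = 9.56 − 7.615 = 1.945 mg/L.
D(1.09) = [0.175×22.12/(1.20−0.175)](e^(−0.175×1.09) − e^(−1.20×1.09)) + 1.945 e^(−1.20×1.09)
= 3.777 × (0.8263 − 0.2704) + 1.945 × 0.2704 = 2.626 mg/L.
DO = 9.56 − 2.626 = 6.934 mg/L.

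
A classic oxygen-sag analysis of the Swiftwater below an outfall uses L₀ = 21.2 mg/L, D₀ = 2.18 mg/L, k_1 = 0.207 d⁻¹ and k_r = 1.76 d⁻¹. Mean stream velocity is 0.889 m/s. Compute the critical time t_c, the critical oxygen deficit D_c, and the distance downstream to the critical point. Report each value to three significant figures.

t_c ≈ 0.428 d; D_c ≈ 2.28 mg/L; x_c ≈ 32.9 km

t_c = [1/(k_r−k_1)] ln[(k_r/k_1)(1 − D₀(k_r−k_1)/(k_1 L₀))]
= [1/(1.76−0.207)] ln[(1.76/0.207)(1 − 2.18×1.553/(0.207×21.2))]
= (1/1.553) ln[8.502 × 0.2285] = 0.6439 × ln(1.943) = 0.6439 × 0.6642 = 0.4277 d.
D_c = (k_1/k_r) L₀ e^(−k_1 t_c) = (0.207/1.76) × 21.2 × e^(−0.207×0.4277) = 0.1176 × 21.2 × 0.9153 = 2.282 mg/L.
x_c = v t_c = 0.889 m/s × 0.4277 d × 86400 s/d = 32850 m ≈ 32.9 km.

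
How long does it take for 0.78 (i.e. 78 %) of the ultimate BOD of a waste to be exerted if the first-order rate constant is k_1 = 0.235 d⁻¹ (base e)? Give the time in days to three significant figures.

y/L₀ = 1 − e^(−k_1 t) = 0.78 ⇒ e^(−k_1 t) = 0.220
t = −ln(0.220) / 0.235 = 1.514 / 0.235 = 6.443 d.

t ≈ 6.44 d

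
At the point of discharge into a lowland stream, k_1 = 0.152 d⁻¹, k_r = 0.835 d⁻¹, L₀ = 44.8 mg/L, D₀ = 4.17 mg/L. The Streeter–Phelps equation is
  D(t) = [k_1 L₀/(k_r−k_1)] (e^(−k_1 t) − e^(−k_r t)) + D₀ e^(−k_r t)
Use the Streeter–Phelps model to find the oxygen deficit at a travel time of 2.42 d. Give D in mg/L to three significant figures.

D ≈ 6.13 mg/L

k_1 L₀/(k_r−k_1) = 0.152×44.8/(0.835−0.152) = 6.810/0.6830 = 9.970 mg/L.
e^(−k_1 t) = e^(−0.152×2.420) = 0.6922; e^(−k_r t) = e^(−0.835×2.420) = 0.1326.
D = 9.970 × (0.6922 − 0.1326) + 4.17 × 0.1326 = 5.580 + 0.5528 = 6.133 mg/L.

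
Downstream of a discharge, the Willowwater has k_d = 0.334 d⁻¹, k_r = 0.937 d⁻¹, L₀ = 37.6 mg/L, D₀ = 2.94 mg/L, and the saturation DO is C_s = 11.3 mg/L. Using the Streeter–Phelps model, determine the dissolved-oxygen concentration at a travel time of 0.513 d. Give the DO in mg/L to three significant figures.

k_d L₀/(k_r−k_d) = 0.334×37.6/(0.937−0.334) = 12.56/0.6030 = 20.83 mg/L.
e^(−k_d t) = e^(−0.334×0.5130) = 0.8425; e^(−k_r t) = e^(−0.937×0.5130) = 0.6184.
D = 20.83 × (0.8425 − 0.6184) + 2.94 × 0.6184 = 4.669 + 1.818 = 6.487 mg/L.
DO = C_s − D = 11.3 − 6.487 = 4.813 mg/L.

DO ≈ 4.81 mg/L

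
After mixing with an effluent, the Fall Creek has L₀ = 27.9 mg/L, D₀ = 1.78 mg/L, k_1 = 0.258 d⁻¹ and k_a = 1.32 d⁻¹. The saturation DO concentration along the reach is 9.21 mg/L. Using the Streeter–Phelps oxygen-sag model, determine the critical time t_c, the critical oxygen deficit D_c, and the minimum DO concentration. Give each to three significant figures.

t_c ≈ 1.25 d; D_c ≈ 3.95 mg/L; min DO ≈ 5.26 mg/L

At the critical point dD/dt = 0, so k_1 L₀ e^(−k_1 t) = k_a D. Substituting D(t) from the Streeter–Phelps equation and solving for t gives
t_c = ln[(k_a/k_1)(1 − D₀(k_a−k_1)/(k_1 L₀))] / (k_a−k_1).
Here k_a−k_1 = 1.062 d⁻¹ and 1 − D₀(k_a−k_1)/(k_1 L₀) = 1 − 1.78×1.062/(0.258×27.9) = 0.7374, so
t_c = ln(5.116 × 0.7374) / 1.062 = 1.328 / 1.062 = 1.250 d.
L(t_c) = L₀ e^(−k_1 t_c) = 27.9 × 0.7243 = 20.21 mg/L, and at the critical point k_a D_c = k_1 L, so D_c = (0.258/1.32) × 20.21 = 3.950 mg/L.
Minimum DO = C_s − D_c = 9.21 − 3.950 = 5.260 mg/L.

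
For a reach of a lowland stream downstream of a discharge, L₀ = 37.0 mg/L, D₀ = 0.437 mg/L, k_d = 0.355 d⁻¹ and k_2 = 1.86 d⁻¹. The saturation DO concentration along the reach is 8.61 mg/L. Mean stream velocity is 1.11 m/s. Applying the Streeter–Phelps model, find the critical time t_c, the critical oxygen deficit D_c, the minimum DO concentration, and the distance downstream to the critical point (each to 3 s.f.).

t_c ≈ 1.07 d; D_c ≈ 4.84 mg/L; min DO ≈ 3.77 mg/L; x_c ≈ 102 km

At the critical point dD/dt = 0, so k_d L₀ e^(−k_d t) = k_2 D. Substituting D(t) from the Streeter–Phelps equation and solving for t gives
t_c = ln[(k_2/k_d)(1 − D₀(k_2−k_d)/(k_d L₀))] / (k_2−k_d).
Here k_2−k_d = 1.505 d⁻¹ and 1 − D₀(k_2−k_d)/(k_d L₀) = 1 − 0.437×1.505/(0.355×37.0) = 0.9499, so
t_c = ln(5.239 × 0.9499) / 1.505 = 1.605 / 1.505 = 1.066 d.
D_c = (k_d/k_2) L₀ e^(−k_d t_c) = (0.355/1.86) × 37.0 × e^(−0.355×1.066) = 0.1909 × 37.0 × 0.6849 = 4.836 mg/L.
Minimum DO = C_s − D_c = 8.61 − 4.836 = 3.774 mg/L.
x_c = v t_c = 1.11 m/s × 1.066 d × 86400 s/d = 102300 m ≈ 102 km.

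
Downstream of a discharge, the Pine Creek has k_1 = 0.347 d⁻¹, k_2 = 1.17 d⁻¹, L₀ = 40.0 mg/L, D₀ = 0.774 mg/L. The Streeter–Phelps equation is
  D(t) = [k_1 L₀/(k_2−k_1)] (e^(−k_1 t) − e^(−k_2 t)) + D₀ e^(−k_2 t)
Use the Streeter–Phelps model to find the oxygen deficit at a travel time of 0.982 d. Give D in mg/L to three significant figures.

D ≈ 6.89 mg/L

k_1 L₀/(k_2−k_1) = 0.347×40.0/(1.17−0.347) = 13.88/0.8230 = 16.87 mg/L.
e^(−k_1 t) = e^(−0.347×0.9820) = 0.7112; e^(−k_2 t) = e^(−1.17×0.9820) = 0.3170.
D = 16.87 × (0.7112 − 0.3170) + 0.774 × 0.3170 = 6.649 + 0.2453 = 6.895 mg/L.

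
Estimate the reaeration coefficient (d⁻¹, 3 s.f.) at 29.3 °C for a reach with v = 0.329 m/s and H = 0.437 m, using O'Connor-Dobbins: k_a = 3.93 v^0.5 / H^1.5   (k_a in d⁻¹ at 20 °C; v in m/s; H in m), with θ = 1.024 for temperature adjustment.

k_a ≈ 9.73 d⁻¹

k_a(20) = 3.93 × 0.329^0.5 / 0.437^1.5 = 3.93 × 0.5736 / 0.2889 = 7.803 d⁻¹.
k_a(29.3) = 7.803 × 1.024^(29.3−20) = 7.803 × 1.247 = 9.729 d⁻¹.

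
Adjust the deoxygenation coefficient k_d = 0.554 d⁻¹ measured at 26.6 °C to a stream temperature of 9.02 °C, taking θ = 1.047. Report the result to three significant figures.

k_d ≈ 0.247 d⁻¹

k_d(T₂) = k_d(T₁) · θ^(T₂−T₁) = 0.554 × 1.047^(9.02−26.6)
= 0.554 × 1.047^-17.6 = 0.554 × 0.4460 = 0.2471 d⁻¹.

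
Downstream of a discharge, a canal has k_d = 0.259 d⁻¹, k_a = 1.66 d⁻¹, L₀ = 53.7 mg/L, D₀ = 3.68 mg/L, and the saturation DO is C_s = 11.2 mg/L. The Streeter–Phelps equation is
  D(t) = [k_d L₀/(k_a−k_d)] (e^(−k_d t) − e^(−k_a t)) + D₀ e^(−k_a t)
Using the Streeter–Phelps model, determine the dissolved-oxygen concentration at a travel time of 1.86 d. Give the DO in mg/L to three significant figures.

DO ≈ 5.35 mg/L

k_d L₀/(k_a−k_d) = 0.259×53.7/(1.66−0.259) = 13.91/1.401 = 9.927 mg/L.
e^(−k_d t) = e^(−0.259×1.860) = 0.6177; e^(−k_a t) = e^(−1.66×1.860) = 0.04561.
D = 9.927 × (0.6177 − 0.04561) + 3.68 × 0.04561 = 5.679 + 0.1678 = 5.847 mg/L.
DO = C_s − D = 11.2 − 5.847 = 5.353 mg/L.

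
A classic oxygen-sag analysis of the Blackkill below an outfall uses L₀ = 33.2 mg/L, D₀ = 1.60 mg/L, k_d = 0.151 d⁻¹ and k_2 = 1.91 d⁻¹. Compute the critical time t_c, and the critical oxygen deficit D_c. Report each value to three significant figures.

t_c ≈ 0.974 d; D_c ≈ 2.27 mg/L

t_c = [1/(k_2−k_d)] ln[(k_2/k_d)(1 − D₀(k_2−k_d)/(k_d L₀))]
= [1/(1.91−0.151)] ln[(1.91/0.151)(1 − 1.60×1.759/(0.151×33.2))]
= (1/1.759) ln[12.65 × 0.4386] = 0.5685 × ln(5.548) = 0.5685 × 1.713 = 0.9741 d.
L(t_c) = L₀ e^(−k_d t_c) = 33.2 × 0.8632 = 28.66 mg/L, and at the critical point k_2 D_c = k_d L, so D_c = (0.151/1.91) × 28.66 = 2.266 mg/L.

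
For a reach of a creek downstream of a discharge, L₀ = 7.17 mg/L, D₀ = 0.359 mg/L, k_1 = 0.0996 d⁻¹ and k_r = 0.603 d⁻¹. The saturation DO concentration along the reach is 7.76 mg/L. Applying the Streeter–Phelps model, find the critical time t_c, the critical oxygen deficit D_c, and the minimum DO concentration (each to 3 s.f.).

t_c ≈ 3.00 d; D_c ≈ 0.879 mg/L; min DO ≈ 6.88 mg/L

t_c = [1/(k_r−k_1)] ln[(k_r/k_1)(1 − D₀(k_r−k_1)/(k_1 L₀))]
= [1/(0.603−0.0996)] ln[(0.603/0.0996)(1 − 0.359×0.5034/(0.0996×7.17))]
= (1/0.5034) ln[6.054 × 0.7469] = 1.986 × ln(4.522) = 1.986 × 1.509 = 2.998 d.
L(t_c) = L₀ e^(−k_1 t_c) = 7.17 × 0.7419 = 5.319 mg/L, and at the critical point k_r D_c = k_1 L, so D_c = (0.0996/0.603) × 5.319 = 0.8786 mg/L.
Minimum DO = C_s − D_c = 7.76 − 0.8786 = 6.881 mg/L.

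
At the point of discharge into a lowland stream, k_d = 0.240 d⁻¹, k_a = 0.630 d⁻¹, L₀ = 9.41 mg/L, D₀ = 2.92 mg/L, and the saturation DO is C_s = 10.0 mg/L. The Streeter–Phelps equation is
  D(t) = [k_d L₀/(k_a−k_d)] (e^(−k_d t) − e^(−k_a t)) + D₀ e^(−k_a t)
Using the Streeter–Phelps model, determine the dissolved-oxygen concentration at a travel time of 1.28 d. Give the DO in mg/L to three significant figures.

DO ≈ 7.02 mg/L

k_d L₀/(k_a−k_d) = 0.240×9.41/(0.630−0.240) = 2.258/0.3900 = 5.791 mg/L.
e^(−k_d t) = e^(−0.240×1.280) = 0.7355; e^(−k_a t) = e^(−0.630×1.280) = 0.4465.
D = 5.791 × (0.7355 − 0.4465) + 2.92 × 0.4465 = 1.674 + 1.304 = 2.977 mg/L.
DO = C_s − D = 10.0 − 2.977 = 7.023 mg/L.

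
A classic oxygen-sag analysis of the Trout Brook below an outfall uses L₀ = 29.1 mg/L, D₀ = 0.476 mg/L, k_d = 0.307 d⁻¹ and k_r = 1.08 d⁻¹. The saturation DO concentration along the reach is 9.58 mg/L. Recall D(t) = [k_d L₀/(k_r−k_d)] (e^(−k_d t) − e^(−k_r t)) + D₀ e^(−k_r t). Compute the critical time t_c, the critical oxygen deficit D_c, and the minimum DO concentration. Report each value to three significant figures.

t_c = [1/(k_r−k_d)] ln[(k_r/k_d)(1 − D₀(k_r−k_d)/(k_d L₀))]
= [1/(1.08−0.307)] ln[(1.08/0.307)(1 − 0.476×0.7730/(0.307×29.1))]
= (1/0.7730) ln[3.518 × 0.9588] = 1.294 × ln(3.373) = 1.294 × 1.216 = 1.573 d.
L(t_c) = L₀ e^(−k_d t_c) = 29.1 × 0.6170 = 17.96 mg/L, and at the critical point k_r D_c = k_d L, so D_c = (0.307/1.08) × 17.96 = 5.104 mg/L.
Minimum DO = C_s − D_c = 9.58 − 5.104 = 4.476 mg/L.

t_c ≈ 1.57 d; D_c ≈ 5.10 mg/L; min DO ≈ 4.48 mg/L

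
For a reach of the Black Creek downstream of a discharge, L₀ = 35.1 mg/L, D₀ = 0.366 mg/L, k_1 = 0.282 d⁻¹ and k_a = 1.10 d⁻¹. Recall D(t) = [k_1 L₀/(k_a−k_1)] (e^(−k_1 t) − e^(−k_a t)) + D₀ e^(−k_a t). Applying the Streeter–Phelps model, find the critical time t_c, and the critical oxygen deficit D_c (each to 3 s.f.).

At the critical point dD/dt = 0, so k_1 L₀ e^(−k_1 t) = k_a D. Substituting D(t) from the Streeter–Phelps equation and solving for t gives
t_c = ln[(k_a/k_1)(1 − D₀(k_a−k_1)/(k_1 L₀))] / (k_a−k_1).
Here k_a−k_1 = 0.8180 d⁻¹ and 1 − D₀(k_a−k_1)/(k_1 L₀) = 1 − 0.366×0.8180/(0.282×35.1) = 0.9698, so
t_c = ln(3.901 × 0.9698) / 0.8180 = 1.330 / 0.8180 = 1.626 d.
D_c = (k_1/k_a) L₀ e^(−k_1 t_c) = (0.282/1.10) × 35.1 × e^(−0.282×1.626) = 0.2564 × 35.1 × 0.6321 = 5.688 mg/L.

t_c ≈ 1.63 d; D_c ≈ 5.69 mg/L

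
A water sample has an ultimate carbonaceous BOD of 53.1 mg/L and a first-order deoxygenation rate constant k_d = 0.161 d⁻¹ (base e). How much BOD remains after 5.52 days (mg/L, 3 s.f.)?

L ≈ 21.8 mg/L

L_t = L₀ e^(−k_d t) = 53.1 × e^(−0.161×5.52) = 53.1 × 0.4112 = 21.83 mg/L.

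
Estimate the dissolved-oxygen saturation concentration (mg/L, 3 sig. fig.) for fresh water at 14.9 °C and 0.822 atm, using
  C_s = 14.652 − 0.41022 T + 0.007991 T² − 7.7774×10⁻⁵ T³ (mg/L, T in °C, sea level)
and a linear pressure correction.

At sea level: C_s = 14.652 − 0.41022×14.9 + 0.007991×14.9² − 7.7774×10⁻⁵×14.9³ = 10.06 mg/L.
Pressure correction: C_s' = 10.06 × 0.822 = 8.266 mg/L.

C_s ≈ 8.27 mg/L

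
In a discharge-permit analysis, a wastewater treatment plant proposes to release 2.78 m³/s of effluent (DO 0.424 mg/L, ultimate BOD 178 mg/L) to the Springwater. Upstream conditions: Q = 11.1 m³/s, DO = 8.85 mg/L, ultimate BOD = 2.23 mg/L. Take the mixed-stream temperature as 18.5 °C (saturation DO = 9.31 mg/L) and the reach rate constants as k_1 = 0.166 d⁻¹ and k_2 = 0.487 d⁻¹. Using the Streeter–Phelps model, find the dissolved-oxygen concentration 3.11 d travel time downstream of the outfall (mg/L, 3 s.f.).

Mixed DO = (11.1×8.85 + 2.78×0.424)/(11.1+2.78) = 99.41/13.88 = 7.162 mg/L.
Mixed L₀ = (11.1×2.23 + 2.78×178)/(13.88) = 519.6/13.88 = 37.43 mg/L.
Initial deficit D₀ = C_s − DO₀ = 9.31 − 7.162 = 2.148 mg/L.
D(3.11) = [0.166×37.43/(0.487−0.166)](e^(−0.166×3.11) − e^(−0.487×3.11)) + 2.148 e^(−0.487×3.11)
= 19.36 × (0.5967 − 0.2199) + 2.148 × 0.2199 = 7.768 mg/L.
DO = 9.31 − 7.768 = 1.542 mg/L.

DO ≈ 1.54 mg/L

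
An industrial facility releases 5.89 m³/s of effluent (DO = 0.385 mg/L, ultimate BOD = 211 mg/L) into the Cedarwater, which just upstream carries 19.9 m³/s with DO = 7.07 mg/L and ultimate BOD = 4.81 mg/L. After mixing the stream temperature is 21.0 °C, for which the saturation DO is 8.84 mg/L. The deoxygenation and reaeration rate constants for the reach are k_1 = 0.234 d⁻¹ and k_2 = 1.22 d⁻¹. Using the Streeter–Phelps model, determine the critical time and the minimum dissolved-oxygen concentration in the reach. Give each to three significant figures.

t_c ≈ 1.36 d; minimum DO ≈ 1.60 mg/L

Mixed DO = (19.9×7.07 + 5.89×0.385)/(19.9+5.89) = 143.0/25.79 = 5.543 mg/L.
Mixed L₀ = (19.9×4.81 + 5.89×211)/(25.79) = 1339/25.79 = 51.90 mg/L.
Initial deficit D₀ = C_s − DO₀ = 8.84 − 5.543 = 3.297 mg/L.
t_c = (1/0.9860) ln[(1.22/0.234)(1 − 3.297×0.9860/(0.234×51.90))] = 1.014 × ln(3.818) = 1.359 d.
D_c = (0.234/1.22) × 51.90 × e^(−0.234×1.359) = 0.1918 × 51.90 × 0.7276 = 7.243 mg/L.
Minimum DO = 8.84 − 7.243 = 1.597 mg/L.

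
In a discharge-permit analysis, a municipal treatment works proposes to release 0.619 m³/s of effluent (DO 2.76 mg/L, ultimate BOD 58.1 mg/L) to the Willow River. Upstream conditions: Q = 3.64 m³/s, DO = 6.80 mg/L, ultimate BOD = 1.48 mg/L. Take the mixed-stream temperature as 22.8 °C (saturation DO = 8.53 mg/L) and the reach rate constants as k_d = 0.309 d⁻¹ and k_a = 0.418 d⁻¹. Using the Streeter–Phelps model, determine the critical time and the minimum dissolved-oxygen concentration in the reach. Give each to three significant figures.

Mixed DO = (3.64×6.80 + 0.619×2.76)/(3.64+0.619) = 26.46/4.259 = 6.213 mg/L.
Mixed L₀ = (3.64×1.48 + 0.619×58.1)/(4.259) = 41.35/4.259 = 9.709 mg/L.
Initial deficit D₀ = C_s − DO₀ = 8.53 − 6.213 = 2.317 mg/L.
t_c = (1/0.1090) ln[(0.418/0.309)(1 − 2.317×0.1090/(0.309×9.709))] = 9.174 × ln(1.239) = 1.965 d.
D_c = (0.309/0.418) × 9.709 × e^(−0.309×1.965) = 0.7392 × 9.709 × 0.5449 = 3.911 mg/L.
Minimum DO = 8.53 − 3.911 = 4.619 mg/L.

t_c ≈ 1.97 d; minimum DO ≈ 4.62 mg/L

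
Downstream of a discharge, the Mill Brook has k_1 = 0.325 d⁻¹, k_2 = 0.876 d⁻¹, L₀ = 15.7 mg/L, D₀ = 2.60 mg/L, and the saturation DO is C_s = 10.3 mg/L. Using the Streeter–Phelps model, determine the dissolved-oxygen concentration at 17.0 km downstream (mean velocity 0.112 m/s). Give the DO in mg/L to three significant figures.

Travel time t = x/v = 17.0 km / (0.112 m/s) = 17000 m / 0.112 m/s = 151800 s = 1.757 d.
k_1 L₀/(k_2−k_1) = 0.325×15.7/(0.876−0.325) = 5.103/0.5510 = 9.260 mg/L.
e^(−k_1 t) = e^(−0.325×1.757) = 0.5650; e^(−k_2 t) = e^(−0.876×1.757) = 0.2146.
D = 9.260 × (0.5650 − 0.2146) + 2.60 × 0.2146 = 3.245 + 0.5580 = 3.803 mg/L.
DO = C_s − D = 10.3 − 3.803 = 6.497 mg/L.

DO ≈ 6.50 mg/L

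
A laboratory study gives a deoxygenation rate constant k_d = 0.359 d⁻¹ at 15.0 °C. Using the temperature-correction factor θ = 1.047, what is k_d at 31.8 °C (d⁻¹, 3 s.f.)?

k_d ≈ 0.777 d⁻¹

k_d(T₂) = k_d(T₁) · θ^(T₂−T₁) = 0.359 × 1.047^(31.8−15.0)
= 0.359 × 1.047^16.8 = 0.359 × 2.163 = 0.7766 d⁻¹.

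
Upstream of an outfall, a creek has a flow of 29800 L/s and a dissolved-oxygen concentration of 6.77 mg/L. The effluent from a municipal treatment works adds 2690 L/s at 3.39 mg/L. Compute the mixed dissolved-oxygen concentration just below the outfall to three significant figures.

Flow-weighted mixing: C = (Q_r C_r + Q_w C_w)/(Q_r + Q_w)
= (29800×6.77 + 2690×3.39)/(29800 + 2690) = 210900/32490 = 6.490 mg/L.

6.49 mg/L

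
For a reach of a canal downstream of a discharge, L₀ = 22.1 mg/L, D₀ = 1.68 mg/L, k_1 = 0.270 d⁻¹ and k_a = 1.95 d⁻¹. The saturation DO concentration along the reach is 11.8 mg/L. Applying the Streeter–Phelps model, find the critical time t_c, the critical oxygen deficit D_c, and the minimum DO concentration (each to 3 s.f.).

t_c = [1/(k_a−k_1)] ln[(k_a/k_1)(1 − D₀(k_a−k_1)/(k_1 L₀))]
= [1/(1.95−0.270)] ln[(1.95/0.270)(1 − 1.68×1.680/(0.270×22.1))]
= (1/1.680) ln[7.222 × 0.5270] = 0.5952 × ln(3.806) = 0.5952 × 1.337 = 0.7956 d.
L(t_c) = L₀ e^(−k_1 t_c) = 22.1 × 0.8067 = 17.83 mg/L, and at the critical point k_a D_c = k_1 L, so D_c = (0.270/1.95) × 17.83 = 2.468 mg/L.
Minimum DO = C_s − D_c = 11.8 − 2.468 = 9.332 mg/L.

t_c ≈ 0.796 d; D_c ≈ 2.47 mg/L; min DO ≈ 9.33 mg/L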